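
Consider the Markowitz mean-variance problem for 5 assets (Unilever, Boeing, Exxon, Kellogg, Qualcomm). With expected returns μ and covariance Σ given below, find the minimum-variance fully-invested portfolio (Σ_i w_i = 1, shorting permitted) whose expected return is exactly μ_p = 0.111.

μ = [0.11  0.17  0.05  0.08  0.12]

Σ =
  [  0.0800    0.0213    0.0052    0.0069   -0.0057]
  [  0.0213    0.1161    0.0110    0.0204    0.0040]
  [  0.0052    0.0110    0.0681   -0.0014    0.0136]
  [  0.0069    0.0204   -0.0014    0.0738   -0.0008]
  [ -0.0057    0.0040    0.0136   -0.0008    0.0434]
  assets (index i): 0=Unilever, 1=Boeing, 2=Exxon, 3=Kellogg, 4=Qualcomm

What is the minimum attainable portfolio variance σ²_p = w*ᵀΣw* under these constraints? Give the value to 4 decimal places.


g=Σ⁻¹μ = [1.2528  1.0178  -0.0854  0.7151  2.8757]
h=Σ⁻¹𝟙 = [11.6695  2.7181  9.2820  12.1184  21.6383]
a=μᵀg=0.708845  b=𝟙ᵀg=5.775889  c=𝟙ᵀh=57.426296  D=ac−b²=7.345433
λ₁=(c·0.111−b)/D = (57.426296·0.111−5.775889)/7.345433 = 0.081470
λ₂=(a−b·0.111)/D = (0.708845−5.775889·0.111)/7.345433 = 0.009219
w* = 0.081470·g + 0.009219·h:
  w_0 = 0.081470·1.2528 + 0.009219·11.6695 = 0.2097  (Unilever)
  w_1 = 0.081470·1.0178 + 0.009219·2.7181 = 0.1080  (Boeing)
  w_2 = 0.081470·-0.0854 + 0.009219·9.2820 = 0.0786  (Exxon)
  w_3 = 0.081470·0.7151 + 0.009219·12.1184 = 0.1700  (Kellogg)
  w_4 = 0.081470·2.8757 + 0.009219·21.6383 = 0.4338  (Qualcomm)
Σw_i=1.0000  μᵀw=0.1110
σ²=wᵀΣw=λ₁·μ_p+λ₂ = 0.081470·0.111 + 0.009219 = 0.018263 ≈ 0.0183

0.0183


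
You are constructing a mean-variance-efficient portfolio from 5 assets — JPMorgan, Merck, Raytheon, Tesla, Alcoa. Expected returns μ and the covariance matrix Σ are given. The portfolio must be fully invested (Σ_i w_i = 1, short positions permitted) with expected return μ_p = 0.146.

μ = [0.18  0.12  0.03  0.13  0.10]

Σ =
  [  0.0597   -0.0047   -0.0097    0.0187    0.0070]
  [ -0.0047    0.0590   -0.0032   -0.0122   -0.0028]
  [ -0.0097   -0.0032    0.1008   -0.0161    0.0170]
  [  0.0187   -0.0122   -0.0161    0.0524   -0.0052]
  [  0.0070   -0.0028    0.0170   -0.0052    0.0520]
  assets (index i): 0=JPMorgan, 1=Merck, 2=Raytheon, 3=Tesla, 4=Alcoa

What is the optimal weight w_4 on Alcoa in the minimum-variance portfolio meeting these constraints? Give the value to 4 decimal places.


0.1430

p=Σ⁻¹μ = [2.2933  2.9108  0.7457  2.7482  1.8021]
q=Σ⁻¹𝟙 = [10.3216  24.8868  13.0376  26.9486  17.6139]
a=μᵀp=1.321937  b=𝟙ᵀp=10.500137  c=𝟙ᵀq=92.808513  D=ac−b²=12.434126
λ₁=(c·0.146−b)/D = (92.808513·0.146−10.500137)/12.434126 = 0.245285
λ₂=(a−b·0.146)/D = (1.321937−10.500137·0.146)/12.434126 = -0.016976
w* = 0.245285·p + -0.016976·q:
  w_0 = 0.245285·2.2933 + -0.016976·10.3216 = 0.3873  (JPMorgan)
  w_1 = 0.245285·2.9108 + -0.016976·24.8868 = 0.2915  (Merck)
  w_2 = 0.245285·0.7457 + -0.016976·13.0376 = -0.0384  (Raytheon)
  w_3 = 0.245285·2.7482 + -0.016976·26.9486 = 0.2166  (Tesla)
  w_4 = 0.245285·1.8021 + -0.016976·17.6139 = 0.1430  (Alcoa)
Σw_i=1.0000  μᵀw=0.1460
σ²=wᵀΣw=λ₁·μ_p+λ₂ = 0.245285·0.146 + -0.016976 = 0.018836 ≈ 0.0188


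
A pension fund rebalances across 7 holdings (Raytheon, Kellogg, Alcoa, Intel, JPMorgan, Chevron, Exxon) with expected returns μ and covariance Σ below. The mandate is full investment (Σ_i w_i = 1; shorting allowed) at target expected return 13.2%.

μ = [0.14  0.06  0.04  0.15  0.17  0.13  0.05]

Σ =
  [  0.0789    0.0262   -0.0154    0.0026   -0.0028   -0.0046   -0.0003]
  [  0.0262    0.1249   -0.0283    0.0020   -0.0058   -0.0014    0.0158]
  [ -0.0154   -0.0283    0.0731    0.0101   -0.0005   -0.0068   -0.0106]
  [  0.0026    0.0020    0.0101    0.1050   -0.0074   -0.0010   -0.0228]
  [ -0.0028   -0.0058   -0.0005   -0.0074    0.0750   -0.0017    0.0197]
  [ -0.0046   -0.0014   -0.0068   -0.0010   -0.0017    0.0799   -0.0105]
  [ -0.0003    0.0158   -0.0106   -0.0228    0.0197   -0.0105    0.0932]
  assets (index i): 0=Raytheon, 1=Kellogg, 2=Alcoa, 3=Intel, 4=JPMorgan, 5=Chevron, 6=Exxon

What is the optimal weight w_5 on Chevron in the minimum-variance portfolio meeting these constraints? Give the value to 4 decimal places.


0.2009

p=Σ⁻¹μ = [2.0491  0.3367  1.1989  1.6038  2.3875  2.0208  0.7377]
q=Σ⁻¹𝟙 = [15.3396  8.7504  22.5381  10.8722  12.5673  17.6945  13.8557]
a=μᵀp=1.301055  b=𝟙ᵀp=10.334457  c=𝟙ᵀq=101.617982  D=ac−b²=25.409534
λ₁=(c·0.132−b)/D = (101.617982·0.132−10.334457)/25.409534 = 0.121180
λ₂=(a−b·0.132)/D = (1.301055−10.334457·0.132)/25.409534 = -0.002483
w* = 0.121180·p + -0.002483·q:
  w_0 = 0.121180·2.0491 + -0.002483·15.3396 = 0.2102  (Raytheon)
  w_1 = 0.121180·0.3367 + -0.002483·8.7504 = 0.0191  (Kellogg)
  w_2 = 0.121180·1.1989 + -0.002483·22.5381 = 0.0893  (Alcoa)
  w_3 = 0.121180·1.6038 + -0.002483·10.8722 = 0.1673  (Intel)
  w_4 = 0.121180·2.3875 + -0.002483·12.5673 = 0.2581  (JPMorgan)
  w_5 = 0.121180·2.0208 + -0.002483·17.6945 = 0.2009  (Chevron)
  w_6 = 0.121180·0.7377 + -0.002483·13.8557 = 0.0550  (Exxon)
Σw_i=1.0000  μᵀw=0.1320
σ²=wᵀΣw=λ₁·μ_p+λ₂ = 0.121180·0.132 + -0.002483 = 0.013513 ≈ 0.0135


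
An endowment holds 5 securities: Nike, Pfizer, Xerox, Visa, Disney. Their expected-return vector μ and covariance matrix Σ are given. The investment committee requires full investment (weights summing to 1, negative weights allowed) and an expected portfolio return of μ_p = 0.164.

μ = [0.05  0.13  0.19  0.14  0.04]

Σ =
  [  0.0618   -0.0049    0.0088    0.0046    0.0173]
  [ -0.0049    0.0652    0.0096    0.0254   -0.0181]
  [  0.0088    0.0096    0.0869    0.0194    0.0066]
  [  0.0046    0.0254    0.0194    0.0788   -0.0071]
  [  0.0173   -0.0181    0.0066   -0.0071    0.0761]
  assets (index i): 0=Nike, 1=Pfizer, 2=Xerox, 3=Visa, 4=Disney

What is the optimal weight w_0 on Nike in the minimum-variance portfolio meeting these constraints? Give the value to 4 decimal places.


-0.0502

u=Σ⁻¹μ = [0.4201  1.6443  1.7110  0.8688  0.7539]
v=Σ⁻¹𝟙 = [12.1545  16.9194  5.8820  6.3843  14.4872]
a=μᵀu=0.711647  b=𝟙ᵀu=5.398117  c=𝟙ᵀv=55.827416  D=ac−b²=10.589758
λ₁=(c·0.164−b)/D = (55.827416·0.164−5.398117)/10.589758 = 0.354831
λ₂=(a−b·0.164)/D = (0.711647−5.398117·0.164)/10.589758 = -0.016397
w* = 0.354831·u + -0.016397·v:
  w_0 = 0.354831·0.4201 + -0.016397·12.1545 = -0.0502  (Nike)
  w_1 = 0.354831·1.6443 + -0.016397·16.9194 = 0.3060  (Pfizer)
  w_2 = 0.354831·1.7110 + -0.016397·5.8820 = 0.5107  (Xerox)
  w_3 = 0.354831·0.8688 + -0.016397·6.3843 = 0.2036  (Visa)
  w_4 = 0.354831·0.7539 + -0.016397·14.4872 = 0.0299  (Disney)
Σw_i=1.0000  μᵀw=0.1640
σ²=wᵀΣw=λ₁·μ_p+λ₂ = 0.354831·0.164 + -0.016397 = 0.041795 ≈ 0.0418


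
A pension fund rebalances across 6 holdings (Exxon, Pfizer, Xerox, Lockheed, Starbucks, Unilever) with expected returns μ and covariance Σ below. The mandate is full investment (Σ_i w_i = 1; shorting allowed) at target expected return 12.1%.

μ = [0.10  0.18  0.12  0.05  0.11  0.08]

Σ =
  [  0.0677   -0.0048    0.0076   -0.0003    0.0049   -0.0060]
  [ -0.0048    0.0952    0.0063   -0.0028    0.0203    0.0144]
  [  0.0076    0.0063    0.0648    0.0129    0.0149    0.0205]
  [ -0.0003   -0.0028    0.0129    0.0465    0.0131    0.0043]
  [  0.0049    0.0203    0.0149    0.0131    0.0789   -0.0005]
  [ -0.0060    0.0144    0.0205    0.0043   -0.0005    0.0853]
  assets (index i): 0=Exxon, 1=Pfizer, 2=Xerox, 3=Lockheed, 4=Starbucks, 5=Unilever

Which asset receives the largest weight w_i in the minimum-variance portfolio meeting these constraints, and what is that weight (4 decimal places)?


u=Σ⁻¹μ = [1.4798  1.7295  1.1064  0.6889  0.5368  0.4525]
v=Σ⁻¹𝟙 = [15.3512  8.9249  4.9246  18.3730  5.5025  9.2190]
a=μᵀu=0.721759  b=𝟙ᵀu=5.994002  c=𝟙ᵀv=62.295214  D=ac−b²=9.034083
λ₁=(c·0.121−b)/D = (62.295214·0.121−5.994002)/9.034083 = 0.170877
λ₂=(a−b·0.121)/D = (0.721759−5.994002·0.121)/9.034083 = -0.000389
w* = 0.170877·u + -0.000389·v:
  w_0 = 0.170877·1.4798 + -0.000389·15.3512 = 0.2469  (Exxon)
  w_1 = 0.170877·1.7295 + -0.000389·8.9249 = 0.2921  (Pfizer)
  w_2 = 0.170877·1.1064 + -0.000389·4.9246 = 0.1871  (Xerox)
  w_3 = 0.170877·0.6889 + -0.000389·18.3730 = 0.1106  (Lockheed)
  w_4 = 0.170877·0.5368 + -0.000389·5.5025 = 0.0896  (Starbucks)
  w_5 = 0.170877·0.4525 + -0.000389·9.2190 = 0.0737  (Unilever)
Σw_i=1.0000  μᵀw=0.1210
σ²=wᵀΣw=λ₁·μ_p+λ₂ = 0.170877·0.121 + -0.000389 = 0.020287 ≈ 0.0203

Pfizer (0.2921)


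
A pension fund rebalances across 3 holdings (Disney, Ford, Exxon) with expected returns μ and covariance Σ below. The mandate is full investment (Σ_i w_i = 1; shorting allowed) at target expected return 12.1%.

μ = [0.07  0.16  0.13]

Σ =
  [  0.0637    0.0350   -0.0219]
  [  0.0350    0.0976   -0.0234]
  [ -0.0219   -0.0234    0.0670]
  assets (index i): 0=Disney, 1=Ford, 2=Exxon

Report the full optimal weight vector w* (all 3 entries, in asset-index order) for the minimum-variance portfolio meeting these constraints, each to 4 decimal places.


u=Σ⁻¹μ = [1.0310  1.9815  2.9694]
v=Σ⁻¹𝟙 = [18.9761  9.2839  24.3704]
a=μᵀu=0.775232  b=𝟙ᵀu=5.981900  c=𝟙ᵀv=52.630386  D=ac−b²=5.017655
λ₁=(c·0.121−b)/D = (52.630386·0.121−5.981900)/5.017655 = 0.077003
λ₂=(a−b·0.121)/D = (0.775232−5.981900·0.121)/5.017655 = 0.010248
w* = 0.077003·u + 0.010248·v:
  w_0 = 0.077003·1.0310 + 0.010248·18.9761 = 0.2739  (Disney)
  w_1 = 0.077003·1.9815 + 0.010248·9.2839 = 0.2477  (Ford)
  w_2 = 0.077003·2.9694 + 0.010248·24.3704 = 0.4784  (Exxon)
Σw_i=1.0000  μᵀw=0.1210
σ²=wᵀΣw=λ₁·μ_p+λ₂ = 0.077003·0.121 + 0.010248 = 0.019566 ≈ 0.0196

0.2739  0.2477  0.4784


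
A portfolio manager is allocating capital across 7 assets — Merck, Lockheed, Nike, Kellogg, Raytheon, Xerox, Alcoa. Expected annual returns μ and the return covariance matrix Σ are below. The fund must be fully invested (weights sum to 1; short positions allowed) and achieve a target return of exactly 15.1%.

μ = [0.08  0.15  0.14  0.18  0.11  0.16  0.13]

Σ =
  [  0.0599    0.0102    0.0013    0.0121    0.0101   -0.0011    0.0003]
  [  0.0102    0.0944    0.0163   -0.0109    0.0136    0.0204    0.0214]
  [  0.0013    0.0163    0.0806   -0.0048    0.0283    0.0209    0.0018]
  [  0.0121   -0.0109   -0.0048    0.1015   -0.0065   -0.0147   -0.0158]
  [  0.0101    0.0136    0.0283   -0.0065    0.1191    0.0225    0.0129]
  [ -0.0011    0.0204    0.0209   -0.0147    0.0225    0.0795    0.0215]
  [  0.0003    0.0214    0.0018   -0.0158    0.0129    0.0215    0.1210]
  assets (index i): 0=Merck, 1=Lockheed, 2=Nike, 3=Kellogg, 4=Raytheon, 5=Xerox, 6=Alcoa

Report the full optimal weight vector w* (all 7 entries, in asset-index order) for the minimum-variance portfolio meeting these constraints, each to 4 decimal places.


0.0754  0.1337  0.1495  0.2963  0.0244  0.2092  0.1114

u=Σ⁻¹μ = [0.6781  1.0066  1.1538  2.2322  0.2064  1.5804  0.8662]
v=Σ⁻¹𝟙 = [12.8583  5.2572  8.3896  11.7967  2.9719  8.6875  6.8579]
a=μᵀu=1.156729  b=𝟙ᵀu=7.723622  c=𝟙ᵀv=56.819051  D=ac−b²=6.069878
λ₁=(c·0.151−b)/D = (56.819051·0.151−7.723622)/6.069878 = 0.141033
λ₂=(a−b·0.151)/D = (1.156729−7.723622·0.151)/6.069878 = -0.001571
w* = 0.141033·u + -0.001571·v:
  w_0 = 0.141033·0.6781 + -0.001571·12.8583 = 0.0754  (Merck)
  w_1 = 0.141033·1.0066 + -0.001571·5.2572 = 0.1337  (Lockheed)
  w_2 = 0.141033·1.1538 + -0.001571·8.3896 = 0.1495  (Nike)
  w_3 = 0.141033·2.2322 + -0.001571·11.7967 = 0.2963  (Kellogg)
  w_4 = 0.141033·0.2064 + -0.001571·2.9719 = 0.0244  (Raytheon)
  w_5 = 0.141033·1.5804 + -0.001571·8.6875 = 0.2092  (Xerox)
  w_6 = 0.141033·0.8662 + -0.001571·6.8579 = 0.1114  (Alcoa)
Σw_i=1.0000  μᵀw=0.1510
σ²=wᵀΣw=λ₁·μ_p+λ₂ = 0.141033·0.151 + -0.001571 = 0.019725 ≈ 0.0197


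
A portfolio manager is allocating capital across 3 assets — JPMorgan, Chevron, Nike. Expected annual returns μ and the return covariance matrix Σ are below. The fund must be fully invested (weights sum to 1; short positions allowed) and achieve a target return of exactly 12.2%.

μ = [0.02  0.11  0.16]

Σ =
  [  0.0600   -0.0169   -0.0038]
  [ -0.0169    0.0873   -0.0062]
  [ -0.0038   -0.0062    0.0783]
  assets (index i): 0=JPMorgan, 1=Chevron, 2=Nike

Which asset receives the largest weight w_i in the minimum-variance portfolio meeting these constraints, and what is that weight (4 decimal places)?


Nike (0.5081)

x=Σ⁻¹μ = [0.9231  1.5960  2.2146]
y=Σ⁻¹𝟙 = [22.3795  16.8661  15.1930]
a=μᵀx=0.548359  b=𝟙ᵀx=4.733741  c=𝟙ᵀy=54.438605  D=ac−b²=7.443622
λ₁=(c·0.122−b)/D = (54.438605·0.122−4.733741)/7.443622 = 0.256296
λ₂=(a−b·0.122)/D = (0.548359−4.733741·0.122)/7.443622 = -0.003917
w* = 0.256296·x + -0.003917·y:
  w_0 = 0.256296·0.9231 + -0.003917·22.3795 = 0.1489  (JPMorgan)
  w_1 = 0.256296·1.5960 + -0.003917·16.8661 = 0.3430  (Chevron)
  w_2 = 0.256296·2.2146 + -0.003917·15.1930 = 0.5081  (Nike)
Σw_i=1.0000  μᵀw=0.1220
σ²=wᵀΣw=λ₁·μ_p+λ₂ = 0.256296·0.122 + -0.003917 = 0.027351 ≈ 0.0274


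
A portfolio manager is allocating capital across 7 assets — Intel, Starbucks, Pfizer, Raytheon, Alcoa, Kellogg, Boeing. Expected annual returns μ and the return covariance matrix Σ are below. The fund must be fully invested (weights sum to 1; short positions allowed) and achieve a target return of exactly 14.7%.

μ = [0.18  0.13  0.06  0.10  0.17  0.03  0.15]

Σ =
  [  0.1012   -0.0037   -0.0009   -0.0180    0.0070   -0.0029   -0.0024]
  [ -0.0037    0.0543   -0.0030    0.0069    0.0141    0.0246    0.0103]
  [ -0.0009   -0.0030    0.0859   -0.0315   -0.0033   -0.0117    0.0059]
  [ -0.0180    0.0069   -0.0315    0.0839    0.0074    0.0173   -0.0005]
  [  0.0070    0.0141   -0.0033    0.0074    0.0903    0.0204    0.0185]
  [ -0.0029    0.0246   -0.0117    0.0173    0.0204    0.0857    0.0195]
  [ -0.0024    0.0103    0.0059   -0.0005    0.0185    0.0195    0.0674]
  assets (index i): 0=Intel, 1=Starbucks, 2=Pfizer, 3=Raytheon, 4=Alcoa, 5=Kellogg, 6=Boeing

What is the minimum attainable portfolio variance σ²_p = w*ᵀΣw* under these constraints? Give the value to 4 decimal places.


0.0153

x=Σ⁻¹μ = [2.1855  2.2222  1.3357  2.1312  1.1143  -1.1574  1.8916]
y=Σ⁻¹𝟙 = [14.1744  13.3067  19.6712  20.1584  4.1621  3.7935  9.4956]
a=μᵀx=1.413980  b=𝟙ᵀx=9.723084  c=𝟙ᵀy=84.761961  D=ac−b²=25.313341
λ₁=(c·0.147−b)/D = (84.761961·0.147−9.723084)/25.313341 = 0.108122
λ₂=(a−b·0.147)/D = (1.413980−9.723084·0.147)/25.313341 = -0.000605
w* = 0.108122·x + -0.000605·y:
  w_0 = 0.108122·2.1855 + -0.000605·14.1744 = 0.2277  (Intel)
  w_1 = 0.108122·2.2222 + -0.000605·13.3067 = 0.2322  (Starbucks)
  w_2 = 0.108122·1.3357 + -0.000605·19.6712 = 0.1325  (Pfizer)
  w_3 = 0.108122·2.1312 + -0.000605·20.1584 = 0.2182  (Raytheon)
  w_4 = 0.108122·1.1143 + -0.000605·4.1621 = 0.1180  (Alcoa)
  w_5 = 0.108122·-1.1574 + -0.000605·3.7935 = -0.1274  (Kellogg)
  w_6 = 0.108122·1.8916 + -0.000605·9.4956 = 0.1988  (Boeing)
Σw_i=1.0000  μᵀw=0.1470
σ²=wᵀΣw=λ₁·μ_p+λ₂ = 0.108122·0.147 + -0.000605 = 0.015289 ≈ 0.0153


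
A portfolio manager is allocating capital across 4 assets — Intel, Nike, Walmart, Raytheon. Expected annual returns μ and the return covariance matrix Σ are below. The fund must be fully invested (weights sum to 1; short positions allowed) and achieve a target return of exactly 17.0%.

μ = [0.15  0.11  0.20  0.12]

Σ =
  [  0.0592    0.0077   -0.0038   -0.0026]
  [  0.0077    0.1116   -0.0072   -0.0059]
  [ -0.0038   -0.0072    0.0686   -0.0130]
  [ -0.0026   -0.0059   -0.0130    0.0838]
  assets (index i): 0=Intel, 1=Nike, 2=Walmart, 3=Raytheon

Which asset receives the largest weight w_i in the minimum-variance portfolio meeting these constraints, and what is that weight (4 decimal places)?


Walmart (0.5196)

x=Σ⁻¹μ = [2.7102  1.1444  3.5939  2.1542]
y=Σ⁻¹𝟙 = [17.5823  9.8737  19.6620  16.2240]
a=μᵀx=1.509705  b=𝟙ᵀx=9.602742  c=𝟙ᵀy=63.342066  D=ac−b²=3.415203
λ₁=(c·0.170−b)/D = (63.342066·0.170−9.602742)/3.415203 = 0.341241
λ₂=(a−b·0.170)/D = (1.509705−9.602742·0.170)/3.415203 = -0.035945
w* = 0.341241·x + -0.035945·y:
  w_0 = 0.341241·2.7102 + -0.035945·17.5823 = 0.2928  (Intel)
  w_1 = 0.341241·1.1444 + -0.035945·9.8737 = 0.0356  (Nike)
  w_2 = 0.341241·3.5939 + -0.035945·19.6620 = 0.5196  (Walmart)
  w_3 = 0.341241·2.1542 + -0.035945·16.2240 = 0.1519  (Raytheon)
Σw_i=1.0000  μᵀw=0.1700
σ²=wᵀΣw=λ₁·μ_p+λ₂ = 0.341241·0.170 + -0.035945 = 0.022066 ≈ 0.0221


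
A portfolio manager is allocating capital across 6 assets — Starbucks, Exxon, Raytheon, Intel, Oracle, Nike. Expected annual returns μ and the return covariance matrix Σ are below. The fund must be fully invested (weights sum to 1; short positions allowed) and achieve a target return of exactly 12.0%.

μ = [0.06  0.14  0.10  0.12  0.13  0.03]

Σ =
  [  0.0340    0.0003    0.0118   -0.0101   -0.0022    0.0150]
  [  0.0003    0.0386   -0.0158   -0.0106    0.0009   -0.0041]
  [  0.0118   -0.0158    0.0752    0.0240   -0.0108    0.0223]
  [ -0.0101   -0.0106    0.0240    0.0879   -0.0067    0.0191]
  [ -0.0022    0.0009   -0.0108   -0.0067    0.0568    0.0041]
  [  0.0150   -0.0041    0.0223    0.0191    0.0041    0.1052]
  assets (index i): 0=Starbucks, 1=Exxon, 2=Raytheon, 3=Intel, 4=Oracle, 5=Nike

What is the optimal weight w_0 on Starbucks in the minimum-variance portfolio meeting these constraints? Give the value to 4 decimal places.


0.1777

x=Σ⁻¹μ = [2.1506  4.8427  2.0071  2.0363  2.9708  -0.7437]
y=Σ⁻¹𝟙 = [31.1837  35.4739  13.7752  17.3391  22.9535  -0.5208]
a=μᵀx=1.615985  b=𝟙ᵀx=13.263912  c=𝟙ᵀy=120.204613  D=ac−b²=18.317503
λ₁=(c·0.120−b)/D = (120.204613·0.120−13.263912)/18.317503 = 0.063362
λ₂=(a−b·0.120)/D = (1.615985−13.263912·0.120)/18.317503 = 0.001327
w* = 0.063362·x + 0.001327·y:
  w_0 = 0.063362·2.1506 + 0.001327·31.1837 = 0.1777  (Starbucks)
  w_1 = 0.063362·4.8427 + 0.001327·35.4739 = 0.3539  (Exxon)
  w_2 = 0.063362·2.0071 + 0.001327·13.7752 = 0.1455  (Raytheon)
  w_3 = 0.063362·2.0363 + 0.001327·17.3391 = 0.1520  (Intel)
  w_4 = 0.063362·2.9708 + 0.001327·22.9535 = 0.2187  (Oracle)
  w_5 = 0.063362·-0.7437 + 0.001327·-0.5208 = -0.0478  (Nike)
Σw_i=1.0000  μᵀw=0.1200
σ²=wᵀΣw=λ₁·μ_p+λ₂ = 0.063362·0.120 + 0.001327 = 0.008931 ≈ 0.0089


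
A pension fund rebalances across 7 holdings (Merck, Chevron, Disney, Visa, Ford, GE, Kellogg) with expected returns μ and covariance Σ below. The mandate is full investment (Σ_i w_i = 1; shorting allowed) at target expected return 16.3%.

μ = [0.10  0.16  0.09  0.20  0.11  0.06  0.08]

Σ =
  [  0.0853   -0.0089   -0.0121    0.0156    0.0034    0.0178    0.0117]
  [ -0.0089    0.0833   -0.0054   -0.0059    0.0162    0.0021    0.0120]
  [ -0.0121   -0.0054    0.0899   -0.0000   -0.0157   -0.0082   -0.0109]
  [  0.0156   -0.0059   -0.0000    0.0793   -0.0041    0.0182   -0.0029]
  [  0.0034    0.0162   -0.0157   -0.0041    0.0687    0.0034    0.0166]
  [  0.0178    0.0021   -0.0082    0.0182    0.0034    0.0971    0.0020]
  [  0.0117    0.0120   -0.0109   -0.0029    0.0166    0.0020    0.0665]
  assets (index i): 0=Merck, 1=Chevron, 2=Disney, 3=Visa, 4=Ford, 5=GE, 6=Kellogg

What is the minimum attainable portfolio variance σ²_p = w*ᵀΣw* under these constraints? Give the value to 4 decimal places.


g=Σ⁻¹μ = [0.9777  1.9295  1.5838  2.5775  1.4467  -0.0173  0.6942]
h=Σ⁻¹𝟙 = [9.7619  10.5998  17.3695  10.9621  13.1339  7.0006  11.2434]
a=μᵀg=1.278163  b=𝟙ᵀg=9.192063  c=𝟙ᵀh=80.071076  D=ac−b²=17.849867
λ₁=(c·0.163−b)/D = (80.071076·0.163−9.192063)/17.849867 = 0.216221
λ₂=(a−b·0.163)/D = (1.278163−9.192063·0.163)/17.849867 = -0.012333
w* = 0.216221·g + -0.012333·h:
  w_0 = 0.216221·0.9777 + -0.012333·9.7619 = 0.0910  (Merck)
  w_1 = 0.216221·1.9295 + -0.012333·10.5998 = 0.2865  (Chevron)
  w_2 = 0.216221·1.5838 + -0.012333·17.3695 = 0.1282  (Disney)
  w_3 = 0.216221·2.5775 + -0.012333·10.9621 = 0.4221  (Visa)
  w_4 = 0.216221·1.4467 + -0.012333·13.1339 = 0.1508  (Ford)
  w_5 = 0.216221·-0.0173 + -0.012333·7.0006 = -0.0901  (GE)
  w_6 = 0.216221·0.6942 + -0.012333·11.2434 = 0.0114  (Kellogg)
Σw_i=1.0000  μᵀw=0.1630
σ²=wᵀΣw=λ₁·μ_p+λ₂ = 0.216221·0.163 + -0.012333 = 0.022911 ≈ 0.0229

0.0229


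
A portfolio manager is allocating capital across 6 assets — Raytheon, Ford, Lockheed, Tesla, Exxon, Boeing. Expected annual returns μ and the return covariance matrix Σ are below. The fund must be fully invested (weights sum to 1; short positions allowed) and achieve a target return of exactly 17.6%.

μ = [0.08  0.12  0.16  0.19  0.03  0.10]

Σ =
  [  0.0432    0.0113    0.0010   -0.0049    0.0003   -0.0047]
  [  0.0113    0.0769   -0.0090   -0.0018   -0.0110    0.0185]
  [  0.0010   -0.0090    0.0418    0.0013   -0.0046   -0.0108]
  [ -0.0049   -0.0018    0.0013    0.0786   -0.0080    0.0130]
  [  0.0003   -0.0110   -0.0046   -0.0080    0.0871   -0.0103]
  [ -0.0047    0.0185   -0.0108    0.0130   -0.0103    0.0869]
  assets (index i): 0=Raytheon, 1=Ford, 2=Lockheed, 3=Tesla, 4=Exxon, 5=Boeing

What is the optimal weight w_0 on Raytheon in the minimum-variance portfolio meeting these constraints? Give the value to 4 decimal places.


g=Σ⁻¹μ = [1.6778  1.7780  4.5352  2.4071  1.1663  1.2048]
h=Σ⁻¹𝟙 = [21.9521  12.9170  31.2927  13.3550  17.5619  13.9176]
a=μᵀg=1.686024  b=𝟙ᵀg=12.769105  c=𝟙ᵀh=110.996278  D=ac−b²=24.092320
λ₁=(c·0.176−b)/D = (110.996278·0.176−12.769105)/24.092320 = 0.280846
λ₂=(a−b·0.176)/D = (1.686024−12.769105·0.176)/24.092320 = -0.023299
w* = 0.280846·g + -0.023299·h:
  w_0 = 0.280846·1.6778 + -0.023299·21.9521 = -0.0403  (Raytheon)
  w_1 = 0.280846·1.7780 + -0.023299·12.9170 = 0.1984  (Ford)
  w_2 = 0.280846·4.5352 + -0.023299·31.2927 = 0.5446  (Lockheed)
  w_3 = 0.280846·2.4071 + -0.023299·13.3550 = 0.3648  (Tesla)
  w_4 = 0.280846·1.1663 + -0.023299·17.5619 = -0.0816  (Exxon)
  w_5 = 0.280846·1.2048 + -0.023299·13.9176 = 0.0141  (Boeing)
Σw_i=1.0000  μᵀw=0.1760
σ²=wᵀΣw=λ₁·μ_p+λ₂ = 0.280846·0.176 + -0.023299 = 0.026129 ≈ 0.0261

-0.0403


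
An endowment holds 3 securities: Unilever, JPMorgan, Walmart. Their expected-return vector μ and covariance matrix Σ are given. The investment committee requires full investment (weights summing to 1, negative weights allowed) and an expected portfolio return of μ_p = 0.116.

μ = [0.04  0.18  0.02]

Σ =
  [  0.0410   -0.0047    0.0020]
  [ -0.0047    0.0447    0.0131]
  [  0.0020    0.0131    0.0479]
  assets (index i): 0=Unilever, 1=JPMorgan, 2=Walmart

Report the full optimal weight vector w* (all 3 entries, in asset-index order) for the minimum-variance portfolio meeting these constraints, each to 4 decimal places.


x=Σ⁻¹μ = [1.5265  4.4395  -0.8603]
y=Σ⁻¹𝟙 = [26.1127  21.0015  14.0429]
a=μᵀx=0.842960  b=𝟙ᵀx=5.105640  c=𝟙ᵀy=61.157129  D=ac−b²=25.485470
λ₁=(c·0.116−b)/D = (61.157129·0.116−5.105640)/25.485470 = 0.078028
λ₂=(a−b·0.116)/D = (0.842960−5.105640·0.116)/25.485470 = 0.009837
w* = 0.078028·x + 0.009837·y:
  w_0 = 0.078028·1.5265 + 0.009837·26.1127 = 0.3760  (Unilever)
  w_1 = 0.078028·4.4395 + 0.009837·21.0015 = 0.5530  (JPMorgan)
  w_2 = 0.078028·-0.8603 + 0.009837·14.0429 = 0.0710  (Walmart)
Σw_i=1.0000  μᵀw=0.1160
σ²=wᵀΣw=λ₁·μ_p+λ₂ = 0.078028·0.116 + 0.009837 = 0.018888 ≈ 0.0189

0.3760  0.5530  0.0710


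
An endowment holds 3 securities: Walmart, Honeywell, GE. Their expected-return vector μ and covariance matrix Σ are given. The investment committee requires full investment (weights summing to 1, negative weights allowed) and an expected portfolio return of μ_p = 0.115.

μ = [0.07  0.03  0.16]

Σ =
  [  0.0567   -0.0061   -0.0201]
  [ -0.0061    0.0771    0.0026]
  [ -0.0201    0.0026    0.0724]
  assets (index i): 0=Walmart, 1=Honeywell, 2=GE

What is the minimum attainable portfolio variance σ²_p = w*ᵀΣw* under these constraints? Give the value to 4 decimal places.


0.0212

u=Σ⁻¹μ = [2.2882  0.4748  2.8282]
v=Σ⁻¹𝟙 = [26.5047  14.3706  20.6544]
a=μᵀu=0.626924  b=𝟙ᵀu=5.591154  c=𝟙ᵀv=61.529742  D=ac−b²=7.313491
λ₁=(c·0.115−b)/D = (61.529742·0.115−5.591154)/7.313491 = 0.203017
λ₂=(a−b·0.115)/D = (0.626924−5.591154·0.115)/7.313491 = -0.002196
w* = 0.203017·u + -0.002196·v:
  w_0 = 0.203017·2.2882 + -0.002196·26.5047 = 0.4064  (Walmart)
  w_1 = 0.203017·0.4748 + -0.002196·14.3706 = 0.0648  (Honeywell)
  w_2 = 0.203017·2.8282 + -0.002196·20.6544 = 0.5288  (GE)
Σw_i=1.0000  μᵀw=0.1150
σ²=wᵀΣw=λ₁·μ_p+λ₂ = 0.203017·0.115 + -0.002196 = 0.021151 ≈ 0.0212


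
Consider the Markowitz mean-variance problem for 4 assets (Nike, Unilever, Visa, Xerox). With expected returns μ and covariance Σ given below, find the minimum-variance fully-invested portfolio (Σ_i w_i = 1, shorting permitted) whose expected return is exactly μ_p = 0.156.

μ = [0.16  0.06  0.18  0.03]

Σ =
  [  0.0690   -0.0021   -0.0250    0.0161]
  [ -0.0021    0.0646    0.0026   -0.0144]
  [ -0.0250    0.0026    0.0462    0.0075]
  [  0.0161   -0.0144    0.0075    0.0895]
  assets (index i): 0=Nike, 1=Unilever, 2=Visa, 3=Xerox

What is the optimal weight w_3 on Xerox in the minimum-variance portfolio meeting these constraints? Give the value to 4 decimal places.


x=Σ⁻¹μ = [5.0255  0.5886  6.7512  -1.0399]
y=Σ⁻¹𝟙 = [25.6691  16.3846  33.5777  6.3780]
a=μᵀx=2.023415  b=𝟙ᵀx=11.325458  c=𝟙ᵀy=82.009434  D=ac−b²=37.673132
λ₁=(c·0.156−b)/D = (82.009434·0.156−11.325458)/37.673132 = 0.038967
λ₂=(a−b·0.156)/D = (2.023415−11.325458·0.156)/37.673132 = 0.006812
w* = 0.038967·x + 0.006812·y:
  w_0 = 0.038967·5.0255 + 0.006812·25.6691 = 0.3707  (Nike)
  w_1 = 0.038967·0.5886 + 0.006812·16.3846 = 0.1346  (Unilever)
  w_2 = 0.038967·6.7512 + 0.006812·33.5777 = 0.4918  (Visa)
  w_3 = 0.038967·-1.0399 + 0.006812·6.3780 = 0.0029  (Xerox)
Σw_i=1.0000  μᵀw=0.1560
σ²=wᵀΣw=λ₁·μ_p+λ₂ = 0.038967·0.156 + 0.006812 = 0.012891 ≈ 0.0129

0.0029


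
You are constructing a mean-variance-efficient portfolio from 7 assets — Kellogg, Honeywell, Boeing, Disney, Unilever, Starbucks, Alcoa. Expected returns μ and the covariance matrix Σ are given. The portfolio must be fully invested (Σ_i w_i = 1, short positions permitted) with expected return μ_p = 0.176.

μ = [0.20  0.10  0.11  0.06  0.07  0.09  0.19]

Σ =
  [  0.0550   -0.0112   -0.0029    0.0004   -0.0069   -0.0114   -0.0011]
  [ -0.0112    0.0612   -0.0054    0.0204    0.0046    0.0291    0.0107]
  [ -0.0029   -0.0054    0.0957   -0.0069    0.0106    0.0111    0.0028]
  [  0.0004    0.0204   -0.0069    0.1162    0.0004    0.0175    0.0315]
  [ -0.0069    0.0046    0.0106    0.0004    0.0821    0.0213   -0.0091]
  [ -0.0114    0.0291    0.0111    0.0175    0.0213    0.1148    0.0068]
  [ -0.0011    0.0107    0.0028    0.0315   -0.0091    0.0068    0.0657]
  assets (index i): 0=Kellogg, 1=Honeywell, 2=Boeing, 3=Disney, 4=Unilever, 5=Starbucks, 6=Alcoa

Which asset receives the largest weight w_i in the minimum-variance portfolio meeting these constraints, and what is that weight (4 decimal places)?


x=Σ⁻¹μ = [4.3802  1.9809  1.0855  -0.6592  1.2325  0.3029  3.0518]
y=Σ⁻¹𝟙 = [24.4465  16.5556  10.2125  2.3074  12.7672  2.4694  12.9050]
a=μᵀx=1.847360  b=𝟙ᵀx=11.374577  c=𝟙ᵀy=81.663647  D=ac−b²=21.481173
λ₁=(c·0.176−b)/D = (81.663647·0.176−11.374577)/21.481173 = 0.139575
λ₂=(a−b·0.176)/D = (1.847360−11.374577·0.176)/21.481173 = -0.007195
w* = 0.139575·x + -0.007195·y:
  w_0 = 0.139575·4.3802 + -0.007195·24.4465 = 0.4355  (Kellogg)
  w_1 = 0.139575·1.9809 + -0.007195·16.5556 = 0.1574  (Honeywell)
  w_2 = 0.139575·1.0855 + -0.007195·10.2125 = 0.0780  (Boeing)
  w_3 = 0.139575·-0.6592 + -0.007195·2.3074 = -0.1086  (Disney)
  w_4 = 0.139575·1.2325 + -0.007195·12.7672 = 0.0802  (Unilever)
  w_5 = 0.139575·0.3029 + -0.007195·2.4694 = 0.0245  (Starbucks)
  w_6 = 0.139575·3.0518 + -0.007195·12.9050 = 0.3331  (Alcoa)
Σw_i=1.0000  μᵀw=0.1760
σ²=wᵀΣw=λ₁·μ_p+λ₂ = 0.139575·0.176 + -0.007195 = 0.017370 ≈ 0.0174

Kellogg (0.4355)


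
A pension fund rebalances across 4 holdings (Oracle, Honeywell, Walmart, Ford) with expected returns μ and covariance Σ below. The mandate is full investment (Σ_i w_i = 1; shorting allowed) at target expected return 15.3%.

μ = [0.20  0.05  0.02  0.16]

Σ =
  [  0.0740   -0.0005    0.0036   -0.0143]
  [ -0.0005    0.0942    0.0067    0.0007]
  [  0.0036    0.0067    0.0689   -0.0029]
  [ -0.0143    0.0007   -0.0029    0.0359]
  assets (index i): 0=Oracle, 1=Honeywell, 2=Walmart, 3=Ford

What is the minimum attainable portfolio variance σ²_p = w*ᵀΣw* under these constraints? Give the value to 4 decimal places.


0.0136

x=Σ⁻¹μ = [3.8522  0.4857  0.2945  6.0056]
y=Σ⁻¹𝟙 = [19.9981  9.4458  14.0982  36.7757]
a=μᵀx=1.761507  b=𝟙ᵀx=10.637986  c=𝟙ᵀy=80.317859  D=ac−b²=28.313694
λ₁=(c·0.153−b)/D = (80.317859·0.153−10.637986)/28.313694 = 0.058299
λ₂=(a−b·0.153)/D = (1.761507−10.637986·0.153)/28.313694 = 0.004729
w* = 0.058299·x + 0.004729·y:
  w_0 = 0.058299·3.8522 + 0.004729·19.9981 = 0.3191  (Oracle)
  w_1 = 0.058299·0.4857 + 0.004729·9.4458 = 0.0730  (Honeywell)
  w_2 = 0.058299·0.2945 + 0.004729·14.0982 = 0.0838  (Walmart)
  w_3 = 0.058299·6.0056 + 0.004729·36.7757 = 0.5240  (Ford)
Σw_i=1.0000  μᵀw=0.1530
σ²=wᵀΣw=λ₁·μ_p+λ₂ = 0.058299·0.153 + 0.004729 = 0.013649 ≈ 0.0136


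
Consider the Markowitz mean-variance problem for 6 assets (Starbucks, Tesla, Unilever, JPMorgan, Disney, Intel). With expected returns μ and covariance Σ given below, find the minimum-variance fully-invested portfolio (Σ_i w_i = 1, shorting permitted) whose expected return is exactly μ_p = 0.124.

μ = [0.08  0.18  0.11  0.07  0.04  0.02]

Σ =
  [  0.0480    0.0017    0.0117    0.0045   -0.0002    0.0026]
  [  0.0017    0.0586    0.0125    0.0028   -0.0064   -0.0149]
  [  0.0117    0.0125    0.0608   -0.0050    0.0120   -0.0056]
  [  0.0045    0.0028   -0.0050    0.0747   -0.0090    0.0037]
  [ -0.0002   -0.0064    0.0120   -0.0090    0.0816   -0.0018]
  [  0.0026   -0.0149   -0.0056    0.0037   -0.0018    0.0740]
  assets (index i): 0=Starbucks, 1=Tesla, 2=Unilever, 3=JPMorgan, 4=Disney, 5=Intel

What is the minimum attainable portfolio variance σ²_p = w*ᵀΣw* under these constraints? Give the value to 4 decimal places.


0.0183

p=Σ⁻¹μ = [1.1985  3.0986  0.9544  0.8536  0.7098  0.8989]
q=Σ⁻¹𝟙 = [15.7795  20.0114  9.1466  13.1673  14.3535  17.3714]
a=μᵀp=0.864739  b=𝟙ᵀp=7.713824  c=𝟙ᵀq=89.829735  D=ac−b²=18.176164
λ₁=(c·0.124−b)/D = (89.829735·0.124−7.713824)/18.176164 = 0.188437
λ₂=(a−b·0.124)/D = (0.864739−7.713824·0.124)/18.176164 = -0.005049
w* = 0.188437·p + -0.005049·q:
  w_0 = 0.188437·1.1985 + -0.005049·15.7795 = 0.1462  (Starbucks)
  w_1 = 0.188437·3.0986 + -0.005049·20.0114 = 0.4828  (Tesla)
  w_2 = 0.188437·0.9544 + -0.005049·9.1466 = 0.1337  (Unilever)
  w_3 = 0.188437·0.8536 + -0.005049·13.1673 = 0.0944  (JPMorgan)
  w_4 = 0.188437·0.7098 + -0.005049·14.3535 = 0.0613  (Disney)
  w_5 = 0.188437·0.8989 + -0.005049·17.3714 = 0.0817  (Intel)
Σw_i=1.0000  μᵀw=0.1240
σ²=wᵀΣw=λ₁·μ_p+λ₂ = 0.188437·0.124 + -0.005049 = 0.018317 ≈ 0.0183


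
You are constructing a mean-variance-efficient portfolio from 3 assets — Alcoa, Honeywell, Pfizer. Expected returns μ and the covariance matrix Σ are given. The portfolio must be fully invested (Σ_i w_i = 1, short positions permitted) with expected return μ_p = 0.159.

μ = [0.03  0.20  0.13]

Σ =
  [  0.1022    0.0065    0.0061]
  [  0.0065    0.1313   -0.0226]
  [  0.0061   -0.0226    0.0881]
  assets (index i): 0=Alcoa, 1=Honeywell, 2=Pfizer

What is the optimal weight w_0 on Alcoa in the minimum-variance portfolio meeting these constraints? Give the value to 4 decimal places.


0.0362

u=Σ⁻¹μ = [0.0593  1.8555  1.9475]
v=Σ⁻¹𝟙 = [8.3944  9.4725  13.1995]
a=μᵀu=0.626051  b=𝟙ᵀu=3.862272  c=𝟙ᵀv=31.066447  D=ac−b²=4.532049
λ₁=(c·0.159−b)/D = (31.066447·0.159−3.862272)/4.532049 = 0.237706
λ₂=(a−b·0.159)/D = (0.626051−3.862272·0.159)/4.532049 = 0.002637
w* = 0.237706·u + 0.002637·v:
  w_0 = 0.237706·0.0593 + 0.002637·8.3944 = 0.0362  (Alcoa)
  w_1 = 0.237706·1.8555 + 0.002637·9.4725 = 0.4660  (Honeywell)
  w_2 = 0.237706·1.9475 + 0.002637·13.1995 = 0.4977  (Pfizer)
Σw_i=1.0000  μᵀw=0.1590
σ²=wᵀΣw=λ₁·μ_p+λ₂ = 0.237706·0.159 + 0.002637 = 0.040432 ≈ 0.0404


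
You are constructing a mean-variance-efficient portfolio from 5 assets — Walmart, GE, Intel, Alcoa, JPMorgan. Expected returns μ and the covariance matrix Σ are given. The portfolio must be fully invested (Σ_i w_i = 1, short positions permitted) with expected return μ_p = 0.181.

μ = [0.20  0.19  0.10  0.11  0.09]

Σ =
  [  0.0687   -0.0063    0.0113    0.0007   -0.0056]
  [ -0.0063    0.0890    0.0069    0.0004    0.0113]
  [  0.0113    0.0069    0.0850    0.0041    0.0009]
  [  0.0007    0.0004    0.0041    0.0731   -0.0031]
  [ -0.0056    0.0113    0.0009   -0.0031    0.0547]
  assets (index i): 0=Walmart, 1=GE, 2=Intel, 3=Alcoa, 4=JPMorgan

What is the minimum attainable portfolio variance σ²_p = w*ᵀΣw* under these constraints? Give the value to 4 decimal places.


x=Σ⁻¹μ = [3.1382  2.1074  0.4987  1.5034  1.6083]
y=Σ⁻¹𝟙 = [15.4507  9.2789  8.0941  13.8158  18.5963]
a=μᵀx=1.388031  b=𝟙ᵀx=8.855951  c=𝟙ᵀy=65.235829  D=ac−b²=12.121483
λ₁=(c·0.181−b)/D = (65.235829·0.181−8.855951)/12.121483 = 0.243513
λ₂=(a−b·0.181)/D = (1.388031−8.855951·0.181)/12.121483 = -0.017729
w* = 0.243513·x + -0.017729·y:
  w_0 = 0.243513·3.1382 + -0.017729·15.4507 = 0.4903  (Walmart)
  w_1 = 0.243513·2.1074 + -0.017729·9.2789 = 0.3487  (GE)
  w_2 = 0.243513·0.4987 + -0.017729·8.0941 = -0.0221  (Intel)
  w_3 = 0.243513·1.5034 + -0.017729·13.8158 = 0.1212  (Alcoa)
  w_4 = 0.243513·1.6083 + -0.017729·18.5963 = 0.0620  (JPMorgan)
Σw_i=1.0000  μᵀw=0.1810
σ²=wᵀΣw=λ₁·μ_p+λ₂ = 0.243513·0.181 + -0.017729 = 0.026347 ≈ 0.0263

0.0263


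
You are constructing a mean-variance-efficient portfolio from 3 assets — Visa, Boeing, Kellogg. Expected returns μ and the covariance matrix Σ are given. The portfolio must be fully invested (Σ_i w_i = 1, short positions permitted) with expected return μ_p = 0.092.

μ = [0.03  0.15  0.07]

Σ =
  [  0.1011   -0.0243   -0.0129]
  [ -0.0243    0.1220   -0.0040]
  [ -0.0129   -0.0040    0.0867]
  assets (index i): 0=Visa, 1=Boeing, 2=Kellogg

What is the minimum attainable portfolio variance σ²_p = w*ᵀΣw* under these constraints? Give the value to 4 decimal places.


x=Σ⁻¹μ = [0.7623  1.4137  0.9860]
y=Σ⁻¹𝟙 = [14.4813  11.5474  14.2214]
a=μᵀx=0.303944  b=𝟙ᵀx=3.162046  c=𝟙ᵀy=40.250101  D=ac−b²=2.235245
λ₁=(c·0.092−b)/D = (40.250101·0.092−3.162046)/2.235245 = 0.242015
λ₂=(a−b·0.092)/D = (0.303944−3.162046·0.092)/2.235245 = 0.005832
w* = 0.242015·x + 0.005832·y:
  w_0 = 0.242015·0.7623 + 0.005832·14.4813 = 0.2690  (Visa)
  w_1 = 0.242015·1.4137 + 0.005832·11.5474 = 0.4095  (Boeing)
  w_2 = 0.242015·0.9860 + 0.005832·14.2214 = 0.3216  (Kellogg)
Σw_i=1.0000  μᵀw=0.0920
σ²=wᵀΣw=λ₁·μ_p+λ₂ = 0.242015·0.092 + 0.005832 = 0.028097 ≈ 0.0281

0.0281


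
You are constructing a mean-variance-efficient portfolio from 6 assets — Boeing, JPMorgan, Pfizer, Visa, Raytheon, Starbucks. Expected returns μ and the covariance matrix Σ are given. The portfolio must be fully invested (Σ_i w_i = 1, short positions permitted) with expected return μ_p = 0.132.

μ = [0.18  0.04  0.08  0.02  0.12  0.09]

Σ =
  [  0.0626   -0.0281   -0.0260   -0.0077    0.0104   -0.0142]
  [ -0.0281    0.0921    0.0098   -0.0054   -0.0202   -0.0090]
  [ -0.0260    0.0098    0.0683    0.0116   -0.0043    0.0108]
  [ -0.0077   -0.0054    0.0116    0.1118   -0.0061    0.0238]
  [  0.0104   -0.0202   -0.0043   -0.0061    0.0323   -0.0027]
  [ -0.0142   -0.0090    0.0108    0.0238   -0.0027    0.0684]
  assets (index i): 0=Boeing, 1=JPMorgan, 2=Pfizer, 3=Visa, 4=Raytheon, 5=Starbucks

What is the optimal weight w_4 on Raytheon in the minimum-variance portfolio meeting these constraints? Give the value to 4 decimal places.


u=Σ⁻¹μ = [5.0970  2.9538  2.5556  0.1216  4.4930  2.4941]
v=Σ⁻¹𝟙 = [38.6307  32.9246  22.5165  8.6171  45.5942  22.2181]
a=μᵀu=2.006119  b=𝟙ᵀu=17.715098  c=𝟙ᵀv=170.501169  D=ac−b²=28.220914
λ₁=(c·0.132−b)/D = (170.501169·0.132−17.715098)/28.220914 = 0.169770
λ₂=(a−b·0.132)/D = (2.006119−17.715098·0.132)/28.220914 = -0.011774
w* = 0.169770·u + -0.011774·v:
  w_0 = 0.169770·5.0970 + -0.011774·38.6307 = 0.4105  (Boeing)
  w_1 = 0.169770·2.9538 + -0.011774·32.9246 = 0.1138  (JPMorgan)
  w_2 = 0.169770·2.5556 + -0.011774·22.5165 = 0.1688  (Pfizer)
  w_3 = 0.169770·0.1216 + -0.011774·8.6171 = -0.0808  (Visa)
  w_4 = 0.169770·4.4930 + -0.011774·45.5942 = 0.2259  (Raytheon)
  w_5 = 0.169770·2.4941 + -0.011774·22.2181 = 0.1618  (Starbucks)
Σw_i=1.0000  μᵀw=0.1320
σ²=wᵀΣw=λ₁·μ_p+λ₂ = 0.169770·0.132 + -0.011774 = 0.010636 ≈ 0.0106

0.2259


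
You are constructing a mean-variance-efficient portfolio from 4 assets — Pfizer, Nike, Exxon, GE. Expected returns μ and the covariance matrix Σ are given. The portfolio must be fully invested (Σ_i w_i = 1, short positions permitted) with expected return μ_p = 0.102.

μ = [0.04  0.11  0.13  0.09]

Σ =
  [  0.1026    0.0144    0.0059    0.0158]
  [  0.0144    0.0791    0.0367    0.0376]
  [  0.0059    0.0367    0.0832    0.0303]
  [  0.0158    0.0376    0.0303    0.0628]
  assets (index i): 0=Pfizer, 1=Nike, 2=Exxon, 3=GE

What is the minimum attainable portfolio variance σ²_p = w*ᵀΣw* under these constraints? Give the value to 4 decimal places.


u=Σ⁻¹μ = [0.1643  0.6166  1.0997  0.4920]
v=Σ⁻¹𝟙 = [7.4889  4.2808  6.5758  8.3037]
a=μᵀu=0.261640  b=𝟙ᵀu=2.372630  c=𝟙ᵀv=26.649182  D=ac−b²=1.343129
λ₁=(c·0.102−b)/D = (26.649182·0.102−2.372630)/1.343129 = 0.257300
λ₂=(a−b·0.102)/D = (0.261640−2.372630·0.102)/1.343129 = 0.014617
w* = 0.257300·u + 0.014617·v:
  w_0 = 0.257300·0.1643 + 0.014617·7.4889 = 0.1517  (Pfizer)
  w_1 = 0.257300·0.6166 + 0.014617·4.2808 = 0.2212  (Nike)
  w_2 = 0.257300·1.0997 + 0.014617·6.5758 = 0.3791  (Exxon)
  w_3 = 0.257300·0.4920 + 0.014617·8.3037 = 0.2480  (GE)
Σw_i=1.0000  μᵀw=0.1020
σ²=wᵀΣw=λ₁·μ_p+λ₂ = 0.257300·0.102 + 0.014617 = 0.040861 ≈ 0.0409

0.0409


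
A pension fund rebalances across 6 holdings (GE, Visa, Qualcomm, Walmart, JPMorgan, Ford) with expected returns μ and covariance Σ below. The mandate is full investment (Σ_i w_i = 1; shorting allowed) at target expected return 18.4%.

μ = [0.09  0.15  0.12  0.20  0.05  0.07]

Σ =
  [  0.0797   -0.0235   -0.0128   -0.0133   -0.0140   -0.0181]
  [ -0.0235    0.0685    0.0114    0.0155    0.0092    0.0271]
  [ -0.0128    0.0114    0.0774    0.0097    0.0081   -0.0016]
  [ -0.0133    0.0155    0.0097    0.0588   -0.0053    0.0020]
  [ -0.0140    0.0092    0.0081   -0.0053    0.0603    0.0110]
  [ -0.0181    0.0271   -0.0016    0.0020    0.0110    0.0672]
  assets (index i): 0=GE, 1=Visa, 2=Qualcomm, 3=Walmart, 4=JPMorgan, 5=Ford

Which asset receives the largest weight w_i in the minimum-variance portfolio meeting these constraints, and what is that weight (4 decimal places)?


Walmart (0.6066)

x=Σ⁻¹μ = [2.8023  1.6601  1.2246  3.4757  1.2117  0.8543]
y=Σ⁻¹𝟙 = [27.2003  8.8384  11.9376  20.0483  18.9304  15.2318]
a=μᵀx=1.463707  b=𝟙ᵀx=11.228715  c=𝟙ᵀy=102.186870  D=ac−b²=23.487629
λ₁=(c·0.184−b)/D = (102.186870·0.184−11.228715)/23.487629 = 0.322454
λ₂=(a−b·0.184)/D = (1.463707−11.228715·0.184)/23.487629 = -0.025647
w* = 0.322454·x + -0.025647·y:
  w_0 = 0.322454·2.8023 + -0.025647·27.2003 = 0.2060  (GE)
  w_1 = 0.322454·1.6601 + -0.025647·8.8384 = 0.3086  (Visa)
  w_2 = 0.322454·1.2246 + -0.025647·11.9376 = 0.0887  (Qualcomm)
  w_3 = 0.322454·3.4757 + -0.025647·20.0483 = 0.6066  (Walmart)
  w_4 = 0.322454·1.2117 + -0.025647·18.9304 = -0.0948  (JPMorgan)
  w_5 = 0.322454·0.8543 + -0.025647·15.2318 = -0.1152  (Ford)
Σw_i=1.0000  μᵀw=0.1840
σ²=wᵀΣw=λ₁·μ_p+λ₂ = 0.322454·0.184 + -0.025647 = 0.033685 ≈ 0.0337
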